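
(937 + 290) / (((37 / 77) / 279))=712422.73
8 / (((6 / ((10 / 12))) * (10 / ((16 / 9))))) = 16 / 81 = 0.20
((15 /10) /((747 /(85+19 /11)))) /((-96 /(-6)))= 159 /14608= 0.01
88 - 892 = -804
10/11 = 0.91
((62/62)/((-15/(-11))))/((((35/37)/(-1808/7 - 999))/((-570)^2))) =-15517254324/49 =-316678659.67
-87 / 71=-1.23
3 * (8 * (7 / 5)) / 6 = 28 / 5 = 5.60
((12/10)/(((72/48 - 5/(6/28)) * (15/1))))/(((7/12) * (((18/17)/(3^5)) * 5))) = -33048/114625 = -0.29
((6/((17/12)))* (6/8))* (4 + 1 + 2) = 22.24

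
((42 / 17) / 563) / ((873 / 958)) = 13412 / 2785161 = 0.00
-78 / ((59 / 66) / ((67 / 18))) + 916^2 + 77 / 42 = 296911501 / 354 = 838733.05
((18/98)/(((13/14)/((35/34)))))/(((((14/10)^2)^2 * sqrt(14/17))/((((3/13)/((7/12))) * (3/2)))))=759375 * sqrt(238)/338005577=0.03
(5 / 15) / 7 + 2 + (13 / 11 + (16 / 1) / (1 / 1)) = 4442 / 231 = 19.23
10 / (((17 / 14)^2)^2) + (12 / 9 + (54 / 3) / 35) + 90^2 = 71091150374 / 8769705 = 8106.45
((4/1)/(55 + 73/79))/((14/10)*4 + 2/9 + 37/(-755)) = 1073610/86656861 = 0.01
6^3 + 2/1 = 218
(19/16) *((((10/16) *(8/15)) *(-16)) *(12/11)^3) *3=-32832/1331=-24.67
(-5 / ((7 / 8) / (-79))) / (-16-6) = -1580 / 77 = -20.52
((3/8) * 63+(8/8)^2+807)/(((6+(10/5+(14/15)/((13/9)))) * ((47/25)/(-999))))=-10800313875/211312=-51110.75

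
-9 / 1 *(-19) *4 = 684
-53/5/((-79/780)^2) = -6449040/6241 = -1033.33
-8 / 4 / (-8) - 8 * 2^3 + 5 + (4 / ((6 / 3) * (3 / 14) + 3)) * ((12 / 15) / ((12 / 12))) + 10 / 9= -10207 / 180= -56.71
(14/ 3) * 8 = 112/ 3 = 37.33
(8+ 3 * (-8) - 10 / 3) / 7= -58 / 21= -2.76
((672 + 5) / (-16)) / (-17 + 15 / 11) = 7447 / 2752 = 2.71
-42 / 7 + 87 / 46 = -189 / 46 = -4.11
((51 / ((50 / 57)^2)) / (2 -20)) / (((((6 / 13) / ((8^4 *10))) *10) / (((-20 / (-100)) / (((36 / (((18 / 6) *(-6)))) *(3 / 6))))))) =20423936 / 3125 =6535.66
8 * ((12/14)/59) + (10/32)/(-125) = 18787/165200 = 0.11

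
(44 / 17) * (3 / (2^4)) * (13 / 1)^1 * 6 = 1287 / 34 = 37.85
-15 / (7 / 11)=-165 / 7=-23.57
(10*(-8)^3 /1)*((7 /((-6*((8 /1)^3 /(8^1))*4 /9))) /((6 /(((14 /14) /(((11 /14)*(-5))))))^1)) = -98 /11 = -8.91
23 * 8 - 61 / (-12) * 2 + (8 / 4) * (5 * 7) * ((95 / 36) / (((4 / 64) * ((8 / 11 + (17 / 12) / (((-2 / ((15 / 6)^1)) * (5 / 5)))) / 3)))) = -1444615 / 174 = -8302.39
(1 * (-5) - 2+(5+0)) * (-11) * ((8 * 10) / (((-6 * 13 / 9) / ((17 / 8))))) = -5610 / 13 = -431.54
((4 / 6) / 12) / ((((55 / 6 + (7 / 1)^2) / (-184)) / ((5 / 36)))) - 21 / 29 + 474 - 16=124951733 / 273267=457.25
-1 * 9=-9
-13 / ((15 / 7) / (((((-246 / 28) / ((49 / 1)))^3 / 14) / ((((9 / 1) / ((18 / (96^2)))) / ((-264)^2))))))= 975714597 / 25826308480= 0.04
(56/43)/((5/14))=784/215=3.65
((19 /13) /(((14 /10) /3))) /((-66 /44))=-190 /91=-2.09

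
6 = 6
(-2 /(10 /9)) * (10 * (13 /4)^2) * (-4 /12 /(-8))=-507 /64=-7.92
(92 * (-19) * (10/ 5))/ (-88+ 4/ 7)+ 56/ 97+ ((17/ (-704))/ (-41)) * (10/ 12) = 34753484687/ 856741248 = 40.56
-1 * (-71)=71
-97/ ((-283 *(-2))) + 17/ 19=7779/ 10754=0.72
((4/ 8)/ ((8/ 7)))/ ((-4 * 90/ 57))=-133/ 1920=-0.07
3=3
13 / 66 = 0.20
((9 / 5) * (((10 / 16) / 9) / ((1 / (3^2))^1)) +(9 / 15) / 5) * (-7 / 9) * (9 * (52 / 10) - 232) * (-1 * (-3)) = 269003 / 500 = 538.01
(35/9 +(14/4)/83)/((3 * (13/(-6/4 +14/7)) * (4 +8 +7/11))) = 64603/16197948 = 0.00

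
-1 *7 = -7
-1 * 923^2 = -851929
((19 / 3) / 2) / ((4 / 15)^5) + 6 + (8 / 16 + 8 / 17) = 82002063 / 34816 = 2355.30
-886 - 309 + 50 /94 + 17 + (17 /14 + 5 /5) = -773317 /658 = -1175.25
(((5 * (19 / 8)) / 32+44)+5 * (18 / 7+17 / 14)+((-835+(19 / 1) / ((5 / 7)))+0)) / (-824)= 6676099 / 7383040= 0.90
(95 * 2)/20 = 19/2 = 9.50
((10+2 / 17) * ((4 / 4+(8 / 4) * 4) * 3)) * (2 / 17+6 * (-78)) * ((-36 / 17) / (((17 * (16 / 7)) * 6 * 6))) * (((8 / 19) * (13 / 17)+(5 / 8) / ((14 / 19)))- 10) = -1474889328819 / 863273056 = -1708.49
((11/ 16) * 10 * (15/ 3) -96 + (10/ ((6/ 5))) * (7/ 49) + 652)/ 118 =99383/ 19824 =5.01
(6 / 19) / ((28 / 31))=93 / 266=0.35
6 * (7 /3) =14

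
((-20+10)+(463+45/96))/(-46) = -14511/1472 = -9.86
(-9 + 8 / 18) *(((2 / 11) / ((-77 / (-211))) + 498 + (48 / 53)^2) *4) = -4751959760 / 278091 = -17087.79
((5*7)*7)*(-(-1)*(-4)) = -980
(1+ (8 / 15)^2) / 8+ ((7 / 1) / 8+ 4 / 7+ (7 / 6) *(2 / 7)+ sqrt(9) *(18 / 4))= 48637 / 3150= 15.44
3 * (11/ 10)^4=43923/ 10000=4.39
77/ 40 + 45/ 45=117/ 40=2.92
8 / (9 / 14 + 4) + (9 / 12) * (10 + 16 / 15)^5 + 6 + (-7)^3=408556956247 / 3290625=124157.86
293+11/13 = 3820/13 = 293.85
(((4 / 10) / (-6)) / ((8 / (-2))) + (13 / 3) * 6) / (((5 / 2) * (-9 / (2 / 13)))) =-1561 / 8775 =-0.18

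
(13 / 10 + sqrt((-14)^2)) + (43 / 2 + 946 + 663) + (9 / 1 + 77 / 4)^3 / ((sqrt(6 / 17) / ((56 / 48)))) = 8229 / 5 + 10100279 * sqrt(102) / 2304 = 45920.03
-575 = -575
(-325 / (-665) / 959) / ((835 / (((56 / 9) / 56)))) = 13 / 191703141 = 0.00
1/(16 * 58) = 1/928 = 0.00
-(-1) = 1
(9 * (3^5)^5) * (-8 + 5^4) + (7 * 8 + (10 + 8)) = 4704993648237053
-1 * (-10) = 10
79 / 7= 11.29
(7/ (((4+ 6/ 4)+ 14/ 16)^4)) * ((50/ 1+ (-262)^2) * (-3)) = -656531456/ 751689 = -873.41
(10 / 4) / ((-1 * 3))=-5 / 6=-0.83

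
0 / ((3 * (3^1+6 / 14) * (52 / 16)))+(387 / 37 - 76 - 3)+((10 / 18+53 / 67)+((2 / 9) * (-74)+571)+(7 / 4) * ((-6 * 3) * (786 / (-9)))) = 72251086 / 22311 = 3238.36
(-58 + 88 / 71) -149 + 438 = 16489 / 71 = 232.24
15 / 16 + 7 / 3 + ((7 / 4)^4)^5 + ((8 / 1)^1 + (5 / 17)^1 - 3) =4069885861601119955 / 56075093016576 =72579.21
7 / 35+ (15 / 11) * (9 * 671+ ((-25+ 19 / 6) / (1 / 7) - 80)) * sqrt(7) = 1 / 5+ 15835 * sqrt(7) / 2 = 20947.94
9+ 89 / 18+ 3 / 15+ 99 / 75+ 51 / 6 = 5392 / 225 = 23.96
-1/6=-0.17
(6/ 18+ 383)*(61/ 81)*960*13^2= 3793712000/ 81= 46835950.62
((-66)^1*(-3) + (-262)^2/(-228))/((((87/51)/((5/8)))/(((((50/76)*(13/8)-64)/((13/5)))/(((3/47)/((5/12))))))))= 5966.51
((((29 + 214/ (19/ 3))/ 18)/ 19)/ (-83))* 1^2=-1193/ 539334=-0.00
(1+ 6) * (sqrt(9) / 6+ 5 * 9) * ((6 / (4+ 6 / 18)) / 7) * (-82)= -5166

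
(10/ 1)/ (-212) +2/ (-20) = -39/ 265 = -0.15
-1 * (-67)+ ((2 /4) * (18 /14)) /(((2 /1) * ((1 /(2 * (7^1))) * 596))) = 79873 /1192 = 67.01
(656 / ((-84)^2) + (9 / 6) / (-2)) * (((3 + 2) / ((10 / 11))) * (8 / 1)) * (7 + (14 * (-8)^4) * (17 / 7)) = -1775565979 / 441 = -4026226.71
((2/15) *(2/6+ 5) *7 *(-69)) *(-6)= 10304/5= 2060.80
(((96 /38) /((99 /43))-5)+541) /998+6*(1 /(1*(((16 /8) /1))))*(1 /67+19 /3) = 410507408 /20962491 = 19.58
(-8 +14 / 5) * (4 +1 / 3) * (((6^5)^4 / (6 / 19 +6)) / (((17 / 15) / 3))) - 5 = -2934981187760554409 / 85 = -34529190444241816.58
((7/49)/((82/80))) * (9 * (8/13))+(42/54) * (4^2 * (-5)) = -2063440/33579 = -61.45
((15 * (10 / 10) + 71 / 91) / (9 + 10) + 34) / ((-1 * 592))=-30111 / 511784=-0.06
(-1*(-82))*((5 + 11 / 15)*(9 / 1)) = 21156 / 5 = 4231.20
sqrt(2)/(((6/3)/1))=sqrt(2)/2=0.71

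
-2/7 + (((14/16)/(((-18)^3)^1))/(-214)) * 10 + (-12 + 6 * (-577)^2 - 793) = 69777769609397/34945344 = 1996768.71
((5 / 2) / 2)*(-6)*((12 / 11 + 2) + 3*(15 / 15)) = -1005 / 22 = -45.68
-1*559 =-559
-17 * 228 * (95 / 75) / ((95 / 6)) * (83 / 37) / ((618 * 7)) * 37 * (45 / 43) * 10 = -1930248 / 31003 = -62.26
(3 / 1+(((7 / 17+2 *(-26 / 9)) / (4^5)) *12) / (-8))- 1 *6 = -312523 / 104448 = -2.99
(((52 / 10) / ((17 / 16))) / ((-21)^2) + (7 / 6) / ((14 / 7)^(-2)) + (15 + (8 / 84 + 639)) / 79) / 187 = 38371094 / 553765905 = 0.07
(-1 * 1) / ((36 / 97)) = -97 / 36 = -2.69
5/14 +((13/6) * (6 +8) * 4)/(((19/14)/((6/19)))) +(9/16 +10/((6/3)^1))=1380847/40432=34.15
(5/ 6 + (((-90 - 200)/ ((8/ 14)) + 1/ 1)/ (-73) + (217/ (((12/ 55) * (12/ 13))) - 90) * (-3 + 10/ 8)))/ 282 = -72334861/ 11857536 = -6.10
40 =40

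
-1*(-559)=559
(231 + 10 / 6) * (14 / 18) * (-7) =-34202 / 27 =-1266.74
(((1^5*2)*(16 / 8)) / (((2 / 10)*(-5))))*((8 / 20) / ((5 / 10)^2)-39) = 149.60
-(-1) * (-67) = -67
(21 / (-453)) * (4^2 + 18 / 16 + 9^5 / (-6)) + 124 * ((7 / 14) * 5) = 765.43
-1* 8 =-8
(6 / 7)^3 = 216 / 343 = 0.63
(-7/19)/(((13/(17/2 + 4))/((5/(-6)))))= 0.30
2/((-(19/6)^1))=-12/19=-0.63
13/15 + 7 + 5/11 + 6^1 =2363/165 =14.32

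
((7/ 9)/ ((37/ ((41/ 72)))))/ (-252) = -41/ 863136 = -0.00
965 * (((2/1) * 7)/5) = 2702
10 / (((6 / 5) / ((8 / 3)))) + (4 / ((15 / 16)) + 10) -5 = 1417 / 45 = 31.49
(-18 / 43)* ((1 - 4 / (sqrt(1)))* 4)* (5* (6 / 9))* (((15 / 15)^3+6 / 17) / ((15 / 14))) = 15456 / 731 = 21.14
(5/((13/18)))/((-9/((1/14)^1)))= -5/91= -0.05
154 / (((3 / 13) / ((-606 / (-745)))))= 404404 / 745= 542.82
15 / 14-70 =-965 / 14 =-68.93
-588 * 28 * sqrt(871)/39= -5488 * sqrt(871)/13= -12458.90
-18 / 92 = -9 / 46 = -0.20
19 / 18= 1.06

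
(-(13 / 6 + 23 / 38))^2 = 24964 / 3249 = 7.68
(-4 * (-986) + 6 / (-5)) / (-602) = -9857 / 1505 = -6.55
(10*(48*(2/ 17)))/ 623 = 960/ 10591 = 0.09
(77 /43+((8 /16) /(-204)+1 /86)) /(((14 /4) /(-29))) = -130819 /8772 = -14.91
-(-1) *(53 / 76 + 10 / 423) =23179 / 32148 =0.72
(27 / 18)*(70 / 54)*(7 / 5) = 49 / 18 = 2.72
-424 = -424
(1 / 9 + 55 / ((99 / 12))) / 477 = 61 / 4293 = 0.01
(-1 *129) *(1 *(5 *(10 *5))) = -32250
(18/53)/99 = 2/583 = 0.00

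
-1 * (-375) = 375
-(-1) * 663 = 663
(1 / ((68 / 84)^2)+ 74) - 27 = 14024 / 289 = 48.53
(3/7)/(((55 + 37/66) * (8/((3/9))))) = 33/102676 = 0.00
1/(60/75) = 5/4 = 1.25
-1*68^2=-4624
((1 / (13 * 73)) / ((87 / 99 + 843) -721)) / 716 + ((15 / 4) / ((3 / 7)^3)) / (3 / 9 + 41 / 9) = 1181338143527 / 121233535280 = 9.74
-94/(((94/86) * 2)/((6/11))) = -258/11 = -23.45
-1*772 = -772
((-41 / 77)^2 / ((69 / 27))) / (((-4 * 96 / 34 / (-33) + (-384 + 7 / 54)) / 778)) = -10805192316 / 48011932199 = -0.23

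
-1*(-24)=24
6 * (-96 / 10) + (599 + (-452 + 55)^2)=790752 / 5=158150.40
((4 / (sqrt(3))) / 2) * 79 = 158 * sqrt(3) / 3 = 91.22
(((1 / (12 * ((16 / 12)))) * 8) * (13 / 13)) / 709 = 1 / 1418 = 0.00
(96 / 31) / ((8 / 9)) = 108 / 31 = 3.48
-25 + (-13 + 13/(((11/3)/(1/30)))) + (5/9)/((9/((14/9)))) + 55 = 1380407/80190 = 17.21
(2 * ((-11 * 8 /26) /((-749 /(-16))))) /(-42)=704 /204477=0.00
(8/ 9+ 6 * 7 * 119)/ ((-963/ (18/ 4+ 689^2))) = -21357900245/ 8667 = -2464278.33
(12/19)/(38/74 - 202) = -148/47215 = -0.00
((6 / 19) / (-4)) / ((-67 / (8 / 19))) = 0.00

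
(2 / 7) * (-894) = -1788 / 7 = -255.43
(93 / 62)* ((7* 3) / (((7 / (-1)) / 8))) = -36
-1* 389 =-389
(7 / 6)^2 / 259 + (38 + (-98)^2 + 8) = 12853807 / 1332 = 9650.01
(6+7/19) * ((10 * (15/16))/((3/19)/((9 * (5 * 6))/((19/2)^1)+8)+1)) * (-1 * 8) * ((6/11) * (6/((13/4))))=-16441920/34333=-478.90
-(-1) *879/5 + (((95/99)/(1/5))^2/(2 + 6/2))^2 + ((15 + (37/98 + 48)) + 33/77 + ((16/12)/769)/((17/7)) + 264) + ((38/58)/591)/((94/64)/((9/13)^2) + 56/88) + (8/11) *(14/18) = 194878825614291075933142301/370935824333757210775170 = 525.37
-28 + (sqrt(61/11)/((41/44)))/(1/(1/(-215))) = -28 - 4 * sqrt(671)/8815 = -28.01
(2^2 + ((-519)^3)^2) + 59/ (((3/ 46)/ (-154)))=19543581178953566.33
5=5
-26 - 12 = -38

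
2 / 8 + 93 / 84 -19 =-247 / 14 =-17.64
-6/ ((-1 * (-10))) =-3/ 5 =-0.60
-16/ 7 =-2.29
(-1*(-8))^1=8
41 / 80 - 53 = -4199 / 80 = -52.49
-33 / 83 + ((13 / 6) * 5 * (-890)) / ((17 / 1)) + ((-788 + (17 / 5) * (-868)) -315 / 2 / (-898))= -163703147593 / 38012340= -4306.58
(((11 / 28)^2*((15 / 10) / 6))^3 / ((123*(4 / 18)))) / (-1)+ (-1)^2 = 2528955000709 / 2528960315392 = 1.00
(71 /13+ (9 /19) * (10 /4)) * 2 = 3283 /247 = 13.29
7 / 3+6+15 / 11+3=419 / 33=12.70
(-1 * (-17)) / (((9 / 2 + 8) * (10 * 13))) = 17 / 1625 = 0.01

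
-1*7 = -7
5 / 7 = 0.71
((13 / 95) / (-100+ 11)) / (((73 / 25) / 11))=-715 / 123443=-0.01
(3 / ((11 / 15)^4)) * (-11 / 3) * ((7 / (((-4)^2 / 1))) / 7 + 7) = -268.62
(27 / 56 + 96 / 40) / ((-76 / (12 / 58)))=-0.01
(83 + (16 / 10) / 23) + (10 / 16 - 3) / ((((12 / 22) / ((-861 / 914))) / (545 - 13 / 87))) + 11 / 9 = 2319.10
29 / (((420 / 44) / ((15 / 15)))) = 319 / 105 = 3.04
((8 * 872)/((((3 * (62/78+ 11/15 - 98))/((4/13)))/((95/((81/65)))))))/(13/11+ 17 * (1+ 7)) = -2369224000/574842987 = -4.12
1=1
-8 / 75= -0.11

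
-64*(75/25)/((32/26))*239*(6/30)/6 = -6214/5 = -1242.80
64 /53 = 1.21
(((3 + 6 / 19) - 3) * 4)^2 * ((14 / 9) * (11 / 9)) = 9856 / 3249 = 3.03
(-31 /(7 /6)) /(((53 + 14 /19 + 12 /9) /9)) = -95418 /21973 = -4.34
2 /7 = 0.29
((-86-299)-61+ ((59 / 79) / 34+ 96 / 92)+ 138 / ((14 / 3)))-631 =-452495549 / 432446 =-1046.36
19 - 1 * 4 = 15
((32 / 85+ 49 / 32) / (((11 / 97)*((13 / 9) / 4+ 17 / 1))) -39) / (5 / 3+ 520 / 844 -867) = 112544236899 / 2558936050000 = 0.04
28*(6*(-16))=-2688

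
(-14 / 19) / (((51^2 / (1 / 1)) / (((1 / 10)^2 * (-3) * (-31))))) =-217 / 823650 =-0.00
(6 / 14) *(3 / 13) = 9 / 91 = 0.10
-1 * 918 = -918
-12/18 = -2/3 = -0.67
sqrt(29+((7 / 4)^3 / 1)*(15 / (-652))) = sqrt(196409621) / 2608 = 5.37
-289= -289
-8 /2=-4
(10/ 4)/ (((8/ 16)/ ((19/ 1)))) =95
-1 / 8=-0.12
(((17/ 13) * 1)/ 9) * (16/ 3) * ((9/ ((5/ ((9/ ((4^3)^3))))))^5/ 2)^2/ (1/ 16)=7654826400146955171/ 3039923405648278069863664452049868680884339689390080000000000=0.00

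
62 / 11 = 5.64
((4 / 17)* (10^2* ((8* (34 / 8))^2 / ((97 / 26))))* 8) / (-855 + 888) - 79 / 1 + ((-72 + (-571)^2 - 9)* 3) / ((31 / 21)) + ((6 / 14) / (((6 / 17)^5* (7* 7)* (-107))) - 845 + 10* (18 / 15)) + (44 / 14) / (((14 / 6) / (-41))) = 2086923240615807227 / 3146581668384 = 663235.05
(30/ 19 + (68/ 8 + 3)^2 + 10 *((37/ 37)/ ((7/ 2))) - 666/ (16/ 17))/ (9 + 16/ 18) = -57.74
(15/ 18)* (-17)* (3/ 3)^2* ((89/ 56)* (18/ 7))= -22695/ 392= -57.90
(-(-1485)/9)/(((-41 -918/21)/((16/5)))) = -3696/593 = -6.23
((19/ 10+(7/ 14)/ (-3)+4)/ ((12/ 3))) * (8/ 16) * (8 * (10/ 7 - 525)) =-63038/ 21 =-3001.81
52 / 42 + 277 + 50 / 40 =23477 / 84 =279.49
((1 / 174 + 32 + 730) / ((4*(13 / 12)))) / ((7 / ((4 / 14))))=132589 / 18473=7.18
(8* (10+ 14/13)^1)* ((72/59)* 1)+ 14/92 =3820793/35282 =108.29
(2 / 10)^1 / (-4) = -1 / 20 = -0.05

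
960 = 960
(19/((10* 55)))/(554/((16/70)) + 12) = 38/2679325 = 0.00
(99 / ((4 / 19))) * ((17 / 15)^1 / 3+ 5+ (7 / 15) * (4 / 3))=5643 / 2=2821.50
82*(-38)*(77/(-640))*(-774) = -23213421/80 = -290167.76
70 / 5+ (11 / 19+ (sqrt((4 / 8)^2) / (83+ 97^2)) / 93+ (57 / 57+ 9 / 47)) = 24863706389 / 1576602216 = 15.77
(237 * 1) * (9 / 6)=711 / 2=355.50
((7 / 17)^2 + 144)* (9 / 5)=74997 / 289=259.51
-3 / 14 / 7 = -3 / 98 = -0.03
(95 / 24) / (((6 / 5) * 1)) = 3.30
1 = 1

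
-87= -87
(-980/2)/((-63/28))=1960/9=217.78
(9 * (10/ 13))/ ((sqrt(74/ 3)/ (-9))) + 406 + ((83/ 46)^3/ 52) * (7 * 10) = 1047491361/ 2530736-405 * sqrt(222)/ 481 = 401.36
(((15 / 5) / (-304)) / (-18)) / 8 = 1 / 14592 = 0.00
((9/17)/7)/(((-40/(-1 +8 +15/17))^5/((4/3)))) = -4050375321/135170386400000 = -0.00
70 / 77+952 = 10482 / 11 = 952.91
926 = 926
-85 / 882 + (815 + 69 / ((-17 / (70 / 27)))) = 4020295 / 4998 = 804.38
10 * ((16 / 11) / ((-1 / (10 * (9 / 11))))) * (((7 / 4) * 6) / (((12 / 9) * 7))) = -133.88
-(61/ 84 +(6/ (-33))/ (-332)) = -0.73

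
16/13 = 1.23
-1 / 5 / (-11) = 1 / 55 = 0.02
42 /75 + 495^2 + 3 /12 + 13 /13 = 24502681 /100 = 245026.81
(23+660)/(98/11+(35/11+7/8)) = 60104/1141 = 52.68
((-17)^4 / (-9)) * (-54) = 501126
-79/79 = -1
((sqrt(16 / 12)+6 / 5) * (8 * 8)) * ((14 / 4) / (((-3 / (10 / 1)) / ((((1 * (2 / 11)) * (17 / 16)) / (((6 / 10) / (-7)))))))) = 333200 * sqrt(3) / 297+66640 / 33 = 3962.56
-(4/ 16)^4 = -1/ 256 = -0.00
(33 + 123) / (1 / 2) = 312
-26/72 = -13/36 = -0.36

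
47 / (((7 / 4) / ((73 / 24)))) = 3431 / 42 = 81.69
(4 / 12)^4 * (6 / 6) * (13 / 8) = 13 / 648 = 0.02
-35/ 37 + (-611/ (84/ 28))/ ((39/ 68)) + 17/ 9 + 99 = -84971/ 333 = -255.17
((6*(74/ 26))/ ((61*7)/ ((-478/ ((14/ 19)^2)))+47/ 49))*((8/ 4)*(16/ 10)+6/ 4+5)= 45519333657/ 130302835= 349.33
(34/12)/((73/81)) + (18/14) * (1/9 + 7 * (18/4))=22375/511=43.79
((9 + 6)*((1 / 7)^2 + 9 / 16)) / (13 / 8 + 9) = 1371 / 1666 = 0.82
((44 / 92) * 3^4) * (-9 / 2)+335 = 7391 / 46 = 160.67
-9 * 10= -90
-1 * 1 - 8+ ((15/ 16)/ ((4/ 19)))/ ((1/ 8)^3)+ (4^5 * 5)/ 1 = 7391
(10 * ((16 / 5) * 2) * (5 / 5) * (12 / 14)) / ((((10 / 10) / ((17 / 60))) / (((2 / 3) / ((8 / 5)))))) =136 / 21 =6.48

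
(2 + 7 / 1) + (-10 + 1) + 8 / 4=2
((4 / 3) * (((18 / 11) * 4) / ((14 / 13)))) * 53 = 33072 / 77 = 429.51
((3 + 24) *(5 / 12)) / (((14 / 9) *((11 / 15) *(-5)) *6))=-0.33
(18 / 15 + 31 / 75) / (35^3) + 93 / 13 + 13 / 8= 2935878209 / 334425000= 8.78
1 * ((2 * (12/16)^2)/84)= 3/224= 0.01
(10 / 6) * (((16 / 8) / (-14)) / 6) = -5 / 126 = -0.04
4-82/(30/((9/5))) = -23/25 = -0.92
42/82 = 21/41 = 0.51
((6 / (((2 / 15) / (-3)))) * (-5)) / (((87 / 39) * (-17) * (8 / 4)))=-8775 / 986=-8.90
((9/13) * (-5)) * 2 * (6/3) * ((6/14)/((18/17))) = -510/91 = -5.60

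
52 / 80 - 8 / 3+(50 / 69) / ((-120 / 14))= -8699 / 4140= -2.10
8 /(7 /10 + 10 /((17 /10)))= 1.22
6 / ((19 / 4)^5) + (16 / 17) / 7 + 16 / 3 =4835538656 / 883967343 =5.47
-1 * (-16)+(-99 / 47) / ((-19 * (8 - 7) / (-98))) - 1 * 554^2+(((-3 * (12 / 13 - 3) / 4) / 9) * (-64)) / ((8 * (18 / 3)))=-3562930905 / 11609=-306911.10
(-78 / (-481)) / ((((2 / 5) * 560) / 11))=33 / 4144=0.01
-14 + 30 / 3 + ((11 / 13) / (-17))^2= -195243 / 48841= -4.00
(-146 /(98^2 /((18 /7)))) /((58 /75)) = -49275 /974806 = -0.05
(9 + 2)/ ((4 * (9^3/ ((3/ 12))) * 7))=11/ 81648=0.00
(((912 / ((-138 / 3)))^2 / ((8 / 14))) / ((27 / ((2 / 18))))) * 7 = 283024 / 14283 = 19.82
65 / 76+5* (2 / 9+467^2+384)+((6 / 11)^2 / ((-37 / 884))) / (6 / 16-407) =1092366.98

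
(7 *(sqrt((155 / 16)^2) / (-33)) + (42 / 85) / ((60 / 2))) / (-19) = 457429 / 4263600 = 0.11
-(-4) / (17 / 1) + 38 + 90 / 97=64580 / 1649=39.16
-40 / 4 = -10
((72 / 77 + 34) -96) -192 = -19486 / 77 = -253.06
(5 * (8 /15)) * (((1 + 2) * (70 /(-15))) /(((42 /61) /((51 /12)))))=-2074 /9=-230.44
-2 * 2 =-4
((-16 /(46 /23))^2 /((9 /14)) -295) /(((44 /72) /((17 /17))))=-3518 /11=-319.82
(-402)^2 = 161604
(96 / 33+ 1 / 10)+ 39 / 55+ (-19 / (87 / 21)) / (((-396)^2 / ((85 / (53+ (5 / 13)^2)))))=759375505531 / 204235590240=3.72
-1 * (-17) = 17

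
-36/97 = -0.37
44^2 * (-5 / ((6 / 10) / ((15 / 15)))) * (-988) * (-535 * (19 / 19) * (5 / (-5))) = 25583272000 / 3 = 8527757333.33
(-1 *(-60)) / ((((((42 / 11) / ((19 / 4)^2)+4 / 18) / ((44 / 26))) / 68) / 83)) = 26625840912 / 18187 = 1464004.01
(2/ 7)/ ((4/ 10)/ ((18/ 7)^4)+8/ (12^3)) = 32805/ 1582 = 20.74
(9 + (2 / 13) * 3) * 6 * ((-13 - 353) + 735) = 272322 / 13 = 20947.85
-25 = -25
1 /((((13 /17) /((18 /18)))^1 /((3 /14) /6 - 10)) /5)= -23715 /364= -65.15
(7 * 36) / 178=1.42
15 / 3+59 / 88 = 499 / 88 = 5.67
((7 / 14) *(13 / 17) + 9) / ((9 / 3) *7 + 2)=0.41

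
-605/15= -121/3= -40.33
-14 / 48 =-7 / 24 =-0.29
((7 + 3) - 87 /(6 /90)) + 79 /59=-76326 /59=-1293.66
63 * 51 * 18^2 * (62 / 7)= 9220392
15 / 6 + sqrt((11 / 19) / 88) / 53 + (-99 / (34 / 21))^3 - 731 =-9014572003 / 39304 + sqrt(38) / 4028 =-229355.08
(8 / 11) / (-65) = -8 / 715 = -0.01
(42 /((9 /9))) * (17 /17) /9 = 14 /3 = 4.67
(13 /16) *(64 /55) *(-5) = -4.73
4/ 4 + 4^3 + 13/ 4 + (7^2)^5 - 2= 1129901261/ 4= 282475315.25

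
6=6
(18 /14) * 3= 27 /7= 3.86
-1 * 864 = -864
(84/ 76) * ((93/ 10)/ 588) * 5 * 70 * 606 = 140895/ 38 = 3707.76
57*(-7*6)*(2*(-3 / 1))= 14364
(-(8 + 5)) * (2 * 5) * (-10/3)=1300/3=433.33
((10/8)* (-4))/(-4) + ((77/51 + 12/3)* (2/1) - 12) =55/204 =0.27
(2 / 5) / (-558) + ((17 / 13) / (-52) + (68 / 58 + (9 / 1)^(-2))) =285236689 / 246128220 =1.16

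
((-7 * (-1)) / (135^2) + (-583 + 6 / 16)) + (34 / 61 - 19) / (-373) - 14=-1979070958357 / 3317387400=-596.58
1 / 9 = 0.11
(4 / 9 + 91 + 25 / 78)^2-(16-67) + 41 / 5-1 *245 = 2254580321 / 273780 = 8235.01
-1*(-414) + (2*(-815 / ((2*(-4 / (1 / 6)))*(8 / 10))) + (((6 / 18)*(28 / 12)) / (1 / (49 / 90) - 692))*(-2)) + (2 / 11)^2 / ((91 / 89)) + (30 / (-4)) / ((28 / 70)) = 23471776921631 / 53621279712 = 437.73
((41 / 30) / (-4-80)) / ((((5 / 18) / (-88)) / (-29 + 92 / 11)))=-18614 / 175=-106.37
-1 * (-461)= 461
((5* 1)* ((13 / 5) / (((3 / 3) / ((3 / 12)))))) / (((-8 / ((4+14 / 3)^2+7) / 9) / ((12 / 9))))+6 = -9463 / 24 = -394.29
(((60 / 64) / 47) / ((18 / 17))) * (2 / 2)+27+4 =139957 / 4512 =31.02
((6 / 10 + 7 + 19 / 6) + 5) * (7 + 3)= 473 / 3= 157.67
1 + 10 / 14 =12 / 7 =1.71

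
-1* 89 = -89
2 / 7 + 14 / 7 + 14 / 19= 402 / 133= 3.02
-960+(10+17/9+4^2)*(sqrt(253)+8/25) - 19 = -218267/225+251*sqrt(253)/9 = -526.48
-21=-21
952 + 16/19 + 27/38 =36235/38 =953.55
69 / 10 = 6.90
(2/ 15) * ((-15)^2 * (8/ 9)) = 80/ 3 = 26.67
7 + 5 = 12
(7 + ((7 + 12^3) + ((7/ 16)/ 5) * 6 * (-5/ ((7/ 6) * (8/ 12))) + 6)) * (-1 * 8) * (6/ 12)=-13957/ 2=-6978.50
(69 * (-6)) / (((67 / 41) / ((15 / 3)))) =-84870 / 67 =-1266.72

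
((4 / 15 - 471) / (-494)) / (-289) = -7061 / 2141490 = -0.00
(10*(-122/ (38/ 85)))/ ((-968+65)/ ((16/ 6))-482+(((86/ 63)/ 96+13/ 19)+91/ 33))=1724738400/ 516463879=3.34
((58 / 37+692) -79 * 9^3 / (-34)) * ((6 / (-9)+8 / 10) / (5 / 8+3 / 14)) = 11212600 / 29563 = 379.28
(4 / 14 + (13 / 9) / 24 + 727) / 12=1099747 / 18144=60.61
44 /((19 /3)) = 132 /19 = 6.95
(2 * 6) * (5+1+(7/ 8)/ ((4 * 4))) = 2325/ 32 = 72.66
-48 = -48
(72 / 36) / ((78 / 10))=10 / 39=0.26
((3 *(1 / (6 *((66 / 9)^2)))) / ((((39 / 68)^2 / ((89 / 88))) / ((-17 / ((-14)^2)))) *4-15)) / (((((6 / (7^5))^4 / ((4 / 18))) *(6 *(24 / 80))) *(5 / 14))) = -244228088891464515048799 / 37026347330016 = -6596062169.32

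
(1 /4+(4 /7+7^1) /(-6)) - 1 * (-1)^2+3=83 /84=0.99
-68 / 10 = -34 / 5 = -6.80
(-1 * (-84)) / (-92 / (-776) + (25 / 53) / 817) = 235211032 / 333591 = 705.09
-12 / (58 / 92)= -552 / 29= -19.03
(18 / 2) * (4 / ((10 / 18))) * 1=324 / 5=64.80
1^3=1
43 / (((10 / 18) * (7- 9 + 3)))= 387 / 5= 77.40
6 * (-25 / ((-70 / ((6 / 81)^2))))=20 / 1701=0.01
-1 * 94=-94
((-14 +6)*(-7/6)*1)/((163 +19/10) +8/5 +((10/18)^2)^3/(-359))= 3561363288/63532145977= 0.06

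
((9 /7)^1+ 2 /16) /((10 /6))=237 /280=0.85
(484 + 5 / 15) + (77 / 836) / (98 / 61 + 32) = 226378681 / 467400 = 484.34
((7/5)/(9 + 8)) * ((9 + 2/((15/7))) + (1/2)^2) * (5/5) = 4277/5100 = 0.84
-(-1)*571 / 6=571 / 6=95.17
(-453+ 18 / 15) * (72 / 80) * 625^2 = -158835937.50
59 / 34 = 1.74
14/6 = 7/3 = 2.33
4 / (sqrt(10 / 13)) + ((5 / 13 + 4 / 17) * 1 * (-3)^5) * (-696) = 2 * sqrt(130) / 5 + 23170536 / 221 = 104848.62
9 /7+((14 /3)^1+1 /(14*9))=751 /126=5.96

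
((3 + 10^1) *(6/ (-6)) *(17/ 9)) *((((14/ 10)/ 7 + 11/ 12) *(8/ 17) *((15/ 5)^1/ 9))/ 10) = -871/ 2025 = -0.43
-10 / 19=-0.53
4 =4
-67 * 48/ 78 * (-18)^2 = -173664/ 13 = -13358.77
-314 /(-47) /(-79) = -314 /3713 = -0.08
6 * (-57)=-342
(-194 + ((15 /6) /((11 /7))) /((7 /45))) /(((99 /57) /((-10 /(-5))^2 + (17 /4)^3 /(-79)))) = -1176145087 /3670656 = -320.42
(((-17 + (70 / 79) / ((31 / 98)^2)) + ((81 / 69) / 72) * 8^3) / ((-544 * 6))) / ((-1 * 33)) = 354559 / 188079908544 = 0.00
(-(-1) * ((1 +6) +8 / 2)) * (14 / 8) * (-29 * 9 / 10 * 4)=-20097 / 10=-2009.70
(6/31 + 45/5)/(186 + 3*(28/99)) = 9405/191146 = 0.05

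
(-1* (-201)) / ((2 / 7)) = 1407 / 2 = 703.50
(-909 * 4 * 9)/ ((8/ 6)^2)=-73629/ 4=-18407.25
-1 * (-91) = 91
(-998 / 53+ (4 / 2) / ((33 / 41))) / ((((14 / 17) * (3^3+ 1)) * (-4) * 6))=17357 / 587664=0.03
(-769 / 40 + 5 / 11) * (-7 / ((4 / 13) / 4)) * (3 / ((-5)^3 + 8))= -19271 / 440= -43.80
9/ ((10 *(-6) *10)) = -0.02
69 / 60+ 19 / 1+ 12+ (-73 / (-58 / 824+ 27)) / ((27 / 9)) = 4160147 / 133140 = 31.25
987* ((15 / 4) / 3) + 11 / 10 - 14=24417 / 20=1220.85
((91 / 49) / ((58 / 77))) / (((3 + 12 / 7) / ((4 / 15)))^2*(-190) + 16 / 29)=-28028 / 675037603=-0.00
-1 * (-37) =37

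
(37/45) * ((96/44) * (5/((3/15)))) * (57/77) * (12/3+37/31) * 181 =117063560/3751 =31208.63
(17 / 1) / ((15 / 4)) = 68 / 15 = 4.53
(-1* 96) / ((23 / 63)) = -6048 / 23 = -262.96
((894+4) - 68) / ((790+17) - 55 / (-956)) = 793480 / 771547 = 1.03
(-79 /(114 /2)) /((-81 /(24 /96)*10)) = 79 /184680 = 0.00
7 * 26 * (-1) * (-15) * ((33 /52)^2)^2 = 124521705 /281216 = 442.80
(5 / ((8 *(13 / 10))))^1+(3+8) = 597 / 52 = 11.48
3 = 3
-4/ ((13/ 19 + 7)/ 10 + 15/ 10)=-760/ 431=-1.76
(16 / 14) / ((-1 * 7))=-8 / 49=-0.16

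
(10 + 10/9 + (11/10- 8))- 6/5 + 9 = 1081/90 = 12.01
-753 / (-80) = 753 / 80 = 9.41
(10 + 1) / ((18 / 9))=11 / 2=5.50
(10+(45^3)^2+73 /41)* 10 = 3404543911080 /41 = 83037656367.80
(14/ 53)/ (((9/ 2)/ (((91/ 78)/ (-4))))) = -49/ 2862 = -0.02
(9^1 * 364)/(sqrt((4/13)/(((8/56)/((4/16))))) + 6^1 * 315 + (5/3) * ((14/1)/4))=415233000/240296839 - 16848 * sqrt(91)/240296839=1.73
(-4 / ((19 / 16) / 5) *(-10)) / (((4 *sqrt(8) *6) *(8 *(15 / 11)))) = 55 *sqrt(2) / 342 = 0.23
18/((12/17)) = 51/2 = 25.50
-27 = -27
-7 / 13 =-0.54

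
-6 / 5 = -1.20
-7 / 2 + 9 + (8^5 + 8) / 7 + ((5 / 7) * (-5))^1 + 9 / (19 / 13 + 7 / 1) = 1803832 / 385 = 4685.28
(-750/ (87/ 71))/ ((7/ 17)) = -301750/ 203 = -1486.45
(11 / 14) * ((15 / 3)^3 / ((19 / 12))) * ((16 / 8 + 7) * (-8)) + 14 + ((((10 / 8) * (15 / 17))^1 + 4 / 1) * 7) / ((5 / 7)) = -199065521 / 45220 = -4402.16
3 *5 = 15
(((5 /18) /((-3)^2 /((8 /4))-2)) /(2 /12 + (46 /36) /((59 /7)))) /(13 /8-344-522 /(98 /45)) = -23128 /38560899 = -0.00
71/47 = 1.51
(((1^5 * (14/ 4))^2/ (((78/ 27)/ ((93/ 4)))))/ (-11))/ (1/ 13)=-116.51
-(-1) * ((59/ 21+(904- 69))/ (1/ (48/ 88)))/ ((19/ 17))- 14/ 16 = 251333/ 616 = 408.01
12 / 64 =3 / 16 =0.19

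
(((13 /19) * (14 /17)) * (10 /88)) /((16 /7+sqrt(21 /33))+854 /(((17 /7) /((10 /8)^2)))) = 514745980 /4435430736829 - 932960 * sqrt(77) /48789738105119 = 0.00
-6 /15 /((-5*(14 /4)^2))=8 /1225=0.01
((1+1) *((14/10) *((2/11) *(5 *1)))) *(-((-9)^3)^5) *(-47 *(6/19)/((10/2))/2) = -812858189509674252/1045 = -777854726803516.03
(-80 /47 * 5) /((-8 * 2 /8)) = 200 /47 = 4.26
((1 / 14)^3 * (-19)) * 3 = -57 / 2744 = -0.02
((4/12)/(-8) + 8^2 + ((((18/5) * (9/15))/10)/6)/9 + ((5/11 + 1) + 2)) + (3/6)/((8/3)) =4461889/66000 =67.60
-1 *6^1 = -6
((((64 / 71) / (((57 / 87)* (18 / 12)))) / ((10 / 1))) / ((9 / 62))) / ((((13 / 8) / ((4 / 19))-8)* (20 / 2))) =-1841152 / 8195175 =-0.22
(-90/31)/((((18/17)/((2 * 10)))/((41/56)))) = -17425/434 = -40.15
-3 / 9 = -1 / 3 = -0.33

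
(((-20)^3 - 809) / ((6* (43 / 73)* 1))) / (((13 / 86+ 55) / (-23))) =14790311 / 14229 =1039.45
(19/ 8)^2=361/ 64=5.64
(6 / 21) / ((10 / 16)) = 16 / 35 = 0.46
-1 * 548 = -548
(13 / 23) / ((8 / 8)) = 13 / 23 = 0.57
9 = 9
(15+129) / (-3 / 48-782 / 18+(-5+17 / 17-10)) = -20736 / 8281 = -2.50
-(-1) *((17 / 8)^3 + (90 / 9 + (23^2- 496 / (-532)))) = 37420661 / 68096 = 549.53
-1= -1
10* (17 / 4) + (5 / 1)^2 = 135 / 2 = 67.50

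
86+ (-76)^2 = 5862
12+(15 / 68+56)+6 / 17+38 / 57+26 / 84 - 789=-719.45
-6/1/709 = -6/709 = -0.01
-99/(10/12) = -594/5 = -118.80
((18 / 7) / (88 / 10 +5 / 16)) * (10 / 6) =0.47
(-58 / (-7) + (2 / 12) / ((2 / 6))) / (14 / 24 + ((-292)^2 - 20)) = 738 / 7160545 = 0.00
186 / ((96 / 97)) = 187.94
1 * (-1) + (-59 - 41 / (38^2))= -86681 / 1444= -60.03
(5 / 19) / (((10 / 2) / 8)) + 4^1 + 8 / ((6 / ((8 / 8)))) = 5.75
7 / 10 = 0.70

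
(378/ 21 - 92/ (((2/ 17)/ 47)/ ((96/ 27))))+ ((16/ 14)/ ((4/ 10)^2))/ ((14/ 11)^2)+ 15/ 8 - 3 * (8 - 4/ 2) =-3227140027/ 24696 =-130674.60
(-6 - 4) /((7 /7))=-10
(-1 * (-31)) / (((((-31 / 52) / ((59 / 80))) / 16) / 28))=-17180.80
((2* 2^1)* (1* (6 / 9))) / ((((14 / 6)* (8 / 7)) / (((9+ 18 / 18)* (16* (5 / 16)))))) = 50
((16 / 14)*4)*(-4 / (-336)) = 8 / 147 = 0.05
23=23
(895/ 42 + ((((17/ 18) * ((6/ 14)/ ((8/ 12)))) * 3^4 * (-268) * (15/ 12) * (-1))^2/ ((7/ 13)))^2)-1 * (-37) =22957413070292169773790779/ 90354432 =254081759600814819.73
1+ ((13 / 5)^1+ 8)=58 / 5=11.60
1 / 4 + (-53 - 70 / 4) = -281 / 4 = -70.25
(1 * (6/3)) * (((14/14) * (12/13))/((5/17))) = 408/65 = 6.28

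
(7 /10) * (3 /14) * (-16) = -2.40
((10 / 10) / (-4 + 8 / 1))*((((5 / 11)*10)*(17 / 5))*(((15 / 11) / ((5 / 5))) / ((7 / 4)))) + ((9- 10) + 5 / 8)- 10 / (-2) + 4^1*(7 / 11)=68987 / 6776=10.18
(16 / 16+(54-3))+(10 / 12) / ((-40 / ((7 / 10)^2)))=249551 / 4800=51.99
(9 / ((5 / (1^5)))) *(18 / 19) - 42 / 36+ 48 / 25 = 7007 / 2850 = 2.46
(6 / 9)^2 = 4 / 9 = 0.44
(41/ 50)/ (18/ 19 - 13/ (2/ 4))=-779/ 23800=-0.03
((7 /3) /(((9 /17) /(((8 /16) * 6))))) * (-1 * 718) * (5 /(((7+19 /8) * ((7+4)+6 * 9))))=-683536 /8775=-77.90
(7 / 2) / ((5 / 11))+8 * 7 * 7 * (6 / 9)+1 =8101 / 30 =270.03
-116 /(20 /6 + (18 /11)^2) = -21054 /1091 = -19.30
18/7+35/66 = 1433/462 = 3.10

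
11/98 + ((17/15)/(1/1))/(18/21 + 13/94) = 1204303/962850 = 1.25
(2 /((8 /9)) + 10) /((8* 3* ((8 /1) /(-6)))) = -49 /128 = -0.38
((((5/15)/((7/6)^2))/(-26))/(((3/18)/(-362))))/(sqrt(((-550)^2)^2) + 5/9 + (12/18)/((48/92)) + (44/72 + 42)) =29322/433621825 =0.00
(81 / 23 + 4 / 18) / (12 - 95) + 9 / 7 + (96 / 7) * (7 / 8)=1592408 / 120267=13.24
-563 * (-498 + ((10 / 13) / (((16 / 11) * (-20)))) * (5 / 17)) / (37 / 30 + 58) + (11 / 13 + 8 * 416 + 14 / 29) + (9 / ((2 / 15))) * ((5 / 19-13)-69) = 8813178979477 / 3462193072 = 2545.55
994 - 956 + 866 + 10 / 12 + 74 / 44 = 29915 / 33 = 906.52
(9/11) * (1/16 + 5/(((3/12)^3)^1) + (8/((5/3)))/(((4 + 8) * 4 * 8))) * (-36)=-1037043/110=-9427.66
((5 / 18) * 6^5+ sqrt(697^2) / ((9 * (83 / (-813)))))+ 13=1414.42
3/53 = 0.06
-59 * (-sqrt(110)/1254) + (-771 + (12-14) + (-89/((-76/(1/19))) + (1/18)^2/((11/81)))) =-3069248/3971 + 59 * sqrt(110)/1254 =-772.42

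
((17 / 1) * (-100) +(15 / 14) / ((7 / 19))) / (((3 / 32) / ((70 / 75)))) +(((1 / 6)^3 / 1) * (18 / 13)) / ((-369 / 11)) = -6808004813 / 402948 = -16895.49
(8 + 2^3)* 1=16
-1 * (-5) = 5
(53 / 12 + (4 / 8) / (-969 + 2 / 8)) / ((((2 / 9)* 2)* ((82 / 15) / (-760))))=-35115021 / 25420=-1381.39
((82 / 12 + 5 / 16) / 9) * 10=1715 / 216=7.94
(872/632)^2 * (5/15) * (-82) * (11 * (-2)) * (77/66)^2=262558219/168507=1558.14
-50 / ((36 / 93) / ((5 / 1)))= -3875 / 6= -645.83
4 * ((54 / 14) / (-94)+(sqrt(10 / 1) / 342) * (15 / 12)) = -54 / 329+5 * sqrt(10) / 342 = -0.12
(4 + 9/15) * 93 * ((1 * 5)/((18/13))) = 9269/6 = 1544.83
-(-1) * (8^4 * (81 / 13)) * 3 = 995328 / 13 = 76563.69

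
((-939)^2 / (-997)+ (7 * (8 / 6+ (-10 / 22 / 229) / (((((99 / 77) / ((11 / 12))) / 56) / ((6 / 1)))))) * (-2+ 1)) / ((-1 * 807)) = 1829565853 / 1658237319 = 1.10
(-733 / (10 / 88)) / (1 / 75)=-483780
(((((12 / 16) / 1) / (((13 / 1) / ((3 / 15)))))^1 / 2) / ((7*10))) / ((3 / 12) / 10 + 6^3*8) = 3 / 62900110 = 0.00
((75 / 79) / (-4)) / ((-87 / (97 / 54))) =0.00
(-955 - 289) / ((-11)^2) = -1244 / 121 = -10.28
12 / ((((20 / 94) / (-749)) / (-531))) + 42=22431393.60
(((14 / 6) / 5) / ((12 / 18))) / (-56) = -1 / 80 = -0.01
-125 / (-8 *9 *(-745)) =-25 / 10728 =-0.00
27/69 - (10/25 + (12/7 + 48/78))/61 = 221229/638365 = 0.35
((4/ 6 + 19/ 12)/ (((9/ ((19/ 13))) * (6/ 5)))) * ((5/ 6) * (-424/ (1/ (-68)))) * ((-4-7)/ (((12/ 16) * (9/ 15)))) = -188309000/ 1053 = -178830.96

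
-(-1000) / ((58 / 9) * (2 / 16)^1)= 36000 / 29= 1241.38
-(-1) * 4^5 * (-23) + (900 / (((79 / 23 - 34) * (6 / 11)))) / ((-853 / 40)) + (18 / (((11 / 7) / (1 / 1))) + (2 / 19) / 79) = -23538.01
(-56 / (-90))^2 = 784 / 2025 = 0.39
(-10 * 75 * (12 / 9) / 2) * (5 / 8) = -625 / 2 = -312.50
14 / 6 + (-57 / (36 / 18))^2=9775 / 12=814.58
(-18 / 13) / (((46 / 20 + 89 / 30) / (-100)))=26.29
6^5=7776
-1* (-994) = 994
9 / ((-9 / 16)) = -16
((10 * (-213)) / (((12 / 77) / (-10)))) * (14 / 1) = 1913450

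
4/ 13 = 0.31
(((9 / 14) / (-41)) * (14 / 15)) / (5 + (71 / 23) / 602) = -41538 / 14206705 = -0.00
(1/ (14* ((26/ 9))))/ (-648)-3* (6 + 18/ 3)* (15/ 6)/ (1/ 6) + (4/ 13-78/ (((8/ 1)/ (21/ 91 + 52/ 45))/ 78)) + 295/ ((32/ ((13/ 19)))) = -1976477029/ 1244880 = -1587.68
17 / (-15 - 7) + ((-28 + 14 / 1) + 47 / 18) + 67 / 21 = -8.97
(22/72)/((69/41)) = 451/2484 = 0.18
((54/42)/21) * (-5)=-15/49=-0.31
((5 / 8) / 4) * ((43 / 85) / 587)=43 / 319328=0.00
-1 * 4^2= -16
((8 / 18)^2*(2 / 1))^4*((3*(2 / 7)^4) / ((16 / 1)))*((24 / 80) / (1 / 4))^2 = 4194304 / 95699238075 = 0.00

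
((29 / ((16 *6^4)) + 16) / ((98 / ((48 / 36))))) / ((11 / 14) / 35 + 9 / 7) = 1659025 / 9968832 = 0.17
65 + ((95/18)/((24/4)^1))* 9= 875/12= 72.92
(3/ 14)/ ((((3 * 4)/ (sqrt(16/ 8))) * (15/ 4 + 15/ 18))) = 3 * sqrt(2)/ 770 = 0.01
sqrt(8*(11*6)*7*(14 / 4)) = 14*sqrt(66) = 113.74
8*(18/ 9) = 16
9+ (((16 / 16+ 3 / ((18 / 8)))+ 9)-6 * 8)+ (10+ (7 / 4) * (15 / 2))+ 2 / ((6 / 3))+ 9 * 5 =995 / 24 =41.46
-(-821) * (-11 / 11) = -821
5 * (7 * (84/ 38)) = 1470/ 19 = 77.37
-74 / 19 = -3.89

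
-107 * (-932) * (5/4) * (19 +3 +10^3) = 127397410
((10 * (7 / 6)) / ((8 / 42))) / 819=35 / 468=0.07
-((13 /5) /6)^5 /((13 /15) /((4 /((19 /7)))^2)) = -1399489 /36551250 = -0.04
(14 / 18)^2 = 49 / 81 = 0.60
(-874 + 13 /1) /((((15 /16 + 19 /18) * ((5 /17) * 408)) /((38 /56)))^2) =-9747 /1406300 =-0.01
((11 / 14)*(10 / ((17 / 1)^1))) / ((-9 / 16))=-880 / 1071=-0.82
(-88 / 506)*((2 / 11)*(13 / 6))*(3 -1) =-104 / 759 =-0.14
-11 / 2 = -5.50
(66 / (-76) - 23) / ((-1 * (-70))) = -907 / 2660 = -0.34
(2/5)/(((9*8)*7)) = 1/1260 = 0.00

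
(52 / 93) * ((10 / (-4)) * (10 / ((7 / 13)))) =-25.96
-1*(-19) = 19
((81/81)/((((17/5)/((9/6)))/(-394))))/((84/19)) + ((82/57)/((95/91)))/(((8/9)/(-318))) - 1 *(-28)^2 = -1130943201/859180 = -1316.31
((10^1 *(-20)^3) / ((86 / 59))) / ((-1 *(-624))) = -147500 / 1677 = -87.95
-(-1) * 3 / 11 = 3 / 11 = 0.27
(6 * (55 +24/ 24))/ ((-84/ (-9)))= 36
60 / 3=20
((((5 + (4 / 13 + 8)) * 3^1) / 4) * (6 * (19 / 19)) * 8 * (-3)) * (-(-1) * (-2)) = 37368 / 13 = 2874.46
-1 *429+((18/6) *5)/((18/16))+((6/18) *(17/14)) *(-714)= -2114/3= -704.67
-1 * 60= -60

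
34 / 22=17 / 11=1.55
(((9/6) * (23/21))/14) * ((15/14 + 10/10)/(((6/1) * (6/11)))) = 7337/98784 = 0.07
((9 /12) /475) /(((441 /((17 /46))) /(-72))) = -51 /535325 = -0.00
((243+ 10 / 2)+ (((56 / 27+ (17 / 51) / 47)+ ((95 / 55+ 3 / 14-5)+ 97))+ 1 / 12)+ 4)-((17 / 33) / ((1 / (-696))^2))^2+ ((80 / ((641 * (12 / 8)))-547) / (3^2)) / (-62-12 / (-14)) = -4590856930684595813467 / 73720256841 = -62274022465.58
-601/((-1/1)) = 601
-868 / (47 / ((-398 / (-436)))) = -86366 / 5123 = -16.86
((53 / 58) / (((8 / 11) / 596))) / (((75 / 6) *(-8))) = -86867 / 11600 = -7.49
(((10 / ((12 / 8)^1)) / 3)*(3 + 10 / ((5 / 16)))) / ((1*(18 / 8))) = 34.57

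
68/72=17/18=0.94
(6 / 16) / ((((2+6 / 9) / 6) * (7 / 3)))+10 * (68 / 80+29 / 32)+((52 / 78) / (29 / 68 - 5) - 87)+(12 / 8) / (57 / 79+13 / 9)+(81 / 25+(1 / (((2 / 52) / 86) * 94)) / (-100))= -35400589057 / 540244320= -65.53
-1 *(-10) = 10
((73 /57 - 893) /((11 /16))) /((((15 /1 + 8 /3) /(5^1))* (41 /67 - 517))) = 136219040 /191621023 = 0.71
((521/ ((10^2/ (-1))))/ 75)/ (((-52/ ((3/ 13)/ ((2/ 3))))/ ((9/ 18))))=1563/ 6760000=0.00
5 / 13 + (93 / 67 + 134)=118258 / 871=135.77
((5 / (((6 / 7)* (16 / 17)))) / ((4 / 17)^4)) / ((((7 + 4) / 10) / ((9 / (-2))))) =-745424925 / 90112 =-8272.20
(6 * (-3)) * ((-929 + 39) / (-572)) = -28.01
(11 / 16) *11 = 121 / 16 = 7.56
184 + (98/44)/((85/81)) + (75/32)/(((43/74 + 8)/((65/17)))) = 355601909/1899920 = 187.17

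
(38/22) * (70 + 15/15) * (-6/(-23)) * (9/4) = 36423/506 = 71.98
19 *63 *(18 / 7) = 3078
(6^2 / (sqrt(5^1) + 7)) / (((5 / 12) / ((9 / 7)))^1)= 972 / 55- 972 * sqrt(5) / 385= 12.03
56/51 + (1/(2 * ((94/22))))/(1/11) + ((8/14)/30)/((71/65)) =5724743/2382618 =2.40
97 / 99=0.98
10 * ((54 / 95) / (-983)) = -108 / 18677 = -0.01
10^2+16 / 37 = 3716 / 37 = 100.43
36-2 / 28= 503 / 14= 35.93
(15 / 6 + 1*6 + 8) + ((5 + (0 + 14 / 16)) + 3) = 25.38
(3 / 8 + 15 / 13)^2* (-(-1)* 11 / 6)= 4.29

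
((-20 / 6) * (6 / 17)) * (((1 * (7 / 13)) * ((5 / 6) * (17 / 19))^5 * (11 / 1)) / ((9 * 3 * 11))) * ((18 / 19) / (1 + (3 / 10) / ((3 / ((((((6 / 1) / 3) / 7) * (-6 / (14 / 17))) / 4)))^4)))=-2106483506404375000 / 411353076736020159351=-0.01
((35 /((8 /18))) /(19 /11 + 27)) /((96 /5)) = 5775 /40448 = 0.14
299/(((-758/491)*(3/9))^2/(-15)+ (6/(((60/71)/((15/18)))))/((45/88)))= 9731234565/375993958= 25.88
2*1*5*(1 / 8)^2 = 5 / 32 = 0.16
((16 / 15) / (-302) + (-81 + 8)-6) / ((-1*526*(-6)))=-178943 / 7148340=-0.03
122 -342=-220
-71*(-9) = 639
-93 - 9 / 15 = -468 / 5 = -93.60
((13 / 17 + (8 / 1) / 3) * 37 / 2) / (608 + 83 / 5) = 32375 / 318546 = 0.10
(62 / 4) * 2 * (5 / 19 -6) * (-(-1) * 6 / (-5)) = 20274 / 95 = 213.41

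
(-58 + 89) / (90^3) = 31 / 729000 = 0.00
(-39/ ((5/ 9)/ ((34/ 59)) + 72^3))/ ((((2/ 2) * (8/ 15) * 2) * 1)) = -89505/ 913713464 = -0.00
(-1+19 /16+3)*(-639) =-2036.81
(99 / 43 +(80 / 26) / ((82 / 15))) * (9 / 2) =591003 / 45838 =12.89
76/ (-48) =-19/ 12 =-1.58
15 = 15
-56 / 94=-28 / 47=-0.60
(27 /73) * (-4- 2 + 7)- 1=-46 /73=-0.63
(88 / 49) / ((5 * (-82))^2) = 22 / 2059225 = 0.00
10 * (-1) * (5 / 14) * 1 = -25 / 7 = -3.57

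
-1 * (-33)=33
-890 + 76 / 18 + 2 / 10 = -39851 / 45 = -885.58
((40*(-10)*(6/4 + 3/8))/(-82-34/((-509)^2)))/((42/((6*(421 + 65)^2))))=11473855476750/37178183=308617.97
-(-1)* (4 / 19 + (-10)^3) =-18996 / 19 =-999.79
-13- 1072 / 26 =-705 / 13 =-54.23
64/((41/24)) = 37.46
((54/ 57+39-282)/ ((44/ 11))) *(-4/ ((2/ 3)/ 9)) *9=1117557/ 38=29409.39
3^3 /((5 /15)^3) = 729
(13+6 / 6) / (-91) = -2 / 13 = -0.15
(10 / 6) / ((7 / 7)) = 1.67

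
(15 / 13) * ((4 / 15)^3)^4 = 16777216 / 112446826171875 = 0.00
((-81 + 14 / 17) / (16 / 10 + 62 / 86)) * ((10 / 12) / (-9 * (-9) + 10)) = -1465225 / 4631718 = -0.32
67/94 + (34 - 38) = -309/94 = -3.29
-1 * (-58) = 58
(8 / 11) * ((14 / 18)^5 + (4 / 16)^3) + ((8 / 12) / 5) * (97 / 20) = 112374469 / 129907800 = 0.87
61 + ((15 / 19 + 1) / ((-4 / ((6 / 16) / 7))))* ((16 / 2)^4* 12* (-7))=157831 / 19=8306.89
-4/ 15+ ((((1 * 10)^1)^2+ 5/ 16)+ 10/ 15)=8057/ 80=100.71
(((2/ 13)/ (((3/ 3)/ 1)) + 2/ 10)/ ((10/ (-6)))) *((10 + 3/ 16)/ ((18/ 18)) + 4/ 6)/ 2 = -11983/ 10400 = -1.15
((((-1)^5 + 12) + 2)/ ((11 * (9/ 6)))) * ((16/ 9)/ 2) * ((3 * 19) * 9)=3952/ 11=359.27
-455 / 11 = -41.36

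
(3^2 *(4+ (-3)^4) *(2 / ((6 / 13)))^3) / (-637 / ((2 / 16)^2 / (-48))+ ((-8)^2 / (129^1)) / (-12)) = 24090105 / 757306352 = 0.03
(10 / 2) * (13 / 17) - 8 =-71 / 17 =-4.18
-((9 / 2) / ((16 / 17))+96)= -3225 / 32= -100.78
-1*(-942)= 942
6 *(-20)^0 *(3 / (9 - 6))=6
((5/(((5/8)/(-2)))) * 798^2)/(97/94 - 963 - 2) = 957753216/90613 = 10569.71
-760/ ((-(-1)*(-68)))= 190/ 17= 11.18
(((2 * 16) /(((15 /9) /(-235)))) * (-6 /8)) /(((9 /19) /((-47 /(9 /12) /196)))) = -335768 /147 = -2284.14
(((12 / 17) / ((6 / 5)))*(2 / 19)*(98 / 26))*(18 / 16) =0.26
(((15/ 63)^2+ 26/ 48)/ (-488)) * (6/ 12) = -2111/ 3443328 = -0.00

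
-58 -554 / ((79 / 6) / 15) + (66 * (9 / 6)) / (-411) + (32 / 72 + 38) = -63405691 / 97407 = -650.94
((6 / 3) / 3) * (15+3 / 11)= 112 / 11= 10.18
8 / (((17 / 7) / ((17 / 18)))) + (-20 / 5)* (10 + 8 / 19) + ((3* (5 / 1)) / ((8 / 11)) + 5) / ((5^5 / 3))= -32958967 / 855000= -38.55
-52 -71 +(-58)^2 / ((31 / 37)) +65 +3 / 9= 368041 / 93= 3957.43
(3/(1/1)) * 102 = 306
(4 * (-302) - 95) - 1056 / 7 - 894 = -2347.86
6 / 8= 3 / 4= 0.75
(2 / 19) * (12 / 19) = 24 / 361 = 0.07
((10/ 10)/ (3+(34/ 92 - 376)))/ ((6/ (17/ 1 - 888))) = 20033/ 51423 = 0.39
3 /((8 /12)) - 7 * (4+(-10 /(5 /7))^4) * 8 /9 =-4302959 /18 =-239053.28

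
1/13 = 0.08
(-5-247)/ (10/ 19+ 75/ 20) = -58.93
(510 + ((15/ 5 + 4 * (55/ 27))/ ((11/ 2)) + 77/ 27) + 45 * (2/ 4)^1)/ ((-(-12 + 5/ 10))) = 35467/ 759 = 46.73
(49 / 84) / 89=7 / 1068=0.01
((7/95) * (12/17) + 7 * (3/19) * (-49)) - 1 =-4684/85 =-55.11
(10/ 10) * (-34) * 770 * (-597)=15629460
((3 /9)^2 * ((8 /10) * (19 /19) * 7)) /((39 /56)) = 1568 /1755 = 0.89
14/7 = 2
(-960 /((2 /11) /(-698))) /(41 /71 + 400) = 261666240 /28441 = 9200.32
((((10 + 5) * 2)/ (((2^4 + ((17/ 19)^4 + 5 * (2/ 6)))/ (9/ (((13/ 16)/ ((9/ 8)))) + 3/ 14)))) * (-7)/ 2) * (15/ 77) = -202939119225/ 14329467152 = -14.16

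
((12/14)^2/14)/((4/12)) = 54/343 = 0.16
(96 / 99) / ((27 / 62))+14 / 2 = 8221 / 891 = 9.23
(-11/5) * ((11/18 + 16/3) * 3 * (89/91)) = -104753/2730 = -38.37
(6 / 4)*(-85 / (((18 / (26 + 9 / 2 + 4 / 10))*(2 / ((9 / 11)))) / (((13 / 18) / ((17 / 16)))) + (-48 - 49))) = 341445 / 254156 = 1.34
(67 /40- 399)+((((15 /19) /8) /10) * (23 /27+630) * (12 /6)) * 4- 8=-2431763 /6840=-355.52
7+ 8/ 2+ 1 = 12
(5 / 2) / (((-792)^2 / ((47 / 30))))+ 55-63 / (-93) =12991893425 / 233342208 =55.68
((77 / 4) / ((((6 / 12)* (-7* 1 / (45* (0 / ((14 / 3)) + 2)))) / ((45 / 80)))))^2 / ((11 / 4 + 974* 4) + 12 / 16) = 1804275 / 90752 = 19.88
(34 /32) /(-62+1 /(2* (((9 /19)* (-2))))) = -153 /9004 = -0.02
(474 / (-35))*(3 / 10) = -711 / 175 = -4.06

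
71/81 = 0.88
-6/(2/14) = -42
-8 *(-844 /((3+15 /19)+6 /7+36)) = 449008 /2703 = 166.11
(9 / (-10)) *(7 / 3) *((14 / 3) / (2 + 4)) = -49 / 30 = -1.63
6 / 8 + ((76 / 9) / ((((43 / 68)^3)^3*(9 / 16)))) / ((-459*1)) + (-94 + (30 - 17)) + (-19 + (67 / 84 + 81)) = -299694868304171907047 / 15388380592282258974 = -19.48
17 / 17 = 1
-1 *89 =-89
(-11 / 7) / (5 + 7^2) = -11 / 378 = -0.03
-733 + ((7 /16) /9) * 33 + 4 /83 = -2913689 /3984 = -731.35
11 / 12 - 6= -61 / 12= -5.08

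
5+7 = 12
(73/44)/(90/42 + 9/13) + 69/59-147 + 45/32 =-385355239/2679072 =-143.84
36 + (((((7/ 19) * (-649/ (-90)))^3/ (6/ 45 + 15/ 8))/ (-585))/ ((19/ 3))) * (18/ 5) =743931375910486/ 20669969458125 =35.99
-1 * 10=-10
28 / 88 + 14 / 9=371 / 198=1.87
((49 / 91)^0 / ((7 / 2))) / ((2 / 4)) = 4 / 7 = 0.57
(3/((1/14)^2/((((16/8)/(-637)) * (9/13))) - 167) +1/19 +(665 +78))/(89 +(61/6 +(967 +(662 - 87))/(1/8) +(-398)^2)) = 206564004/47493356669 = 0.00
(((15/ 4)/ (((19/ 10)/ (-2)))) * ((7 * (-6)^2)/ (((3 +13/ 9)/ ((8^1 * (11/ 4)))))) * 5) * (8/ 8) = -467775/ 19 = -24619.74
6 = 6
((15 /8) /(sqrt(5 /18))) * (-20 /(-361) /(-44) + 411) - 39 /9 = -13 /3 + 3672171 * sqrt(10) /7942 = 1457.82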